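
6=6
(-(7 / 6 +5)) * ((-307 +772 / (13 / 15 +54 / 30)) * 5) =6475 / 12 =539.58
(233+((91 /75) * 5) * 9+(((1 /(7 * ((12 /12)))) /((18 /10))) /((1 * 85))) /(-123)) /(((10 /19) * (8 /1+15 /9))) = 3599208931 /63670950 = 56.53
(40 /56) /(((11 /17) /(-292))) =-24820 /77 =-322.34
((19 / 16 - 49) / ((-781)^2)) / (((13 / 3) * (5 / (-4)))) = 459 / 31717972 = 0.00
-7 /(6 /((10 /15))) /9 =-7 /81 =-0.09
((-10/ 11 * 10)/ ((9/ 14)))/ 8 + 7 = 518/ 99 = 5.23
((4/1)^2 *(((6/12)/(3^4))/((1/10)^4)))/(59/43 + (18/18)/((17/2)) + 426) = 11696000/5062419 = 2.31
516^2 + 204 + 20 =266480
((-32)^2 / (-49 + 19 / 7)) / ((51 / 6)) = -3584 / 1377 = -2.60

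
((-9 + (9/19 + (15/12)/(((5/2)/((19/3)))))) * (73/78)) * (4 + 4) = -6862/171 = -40.13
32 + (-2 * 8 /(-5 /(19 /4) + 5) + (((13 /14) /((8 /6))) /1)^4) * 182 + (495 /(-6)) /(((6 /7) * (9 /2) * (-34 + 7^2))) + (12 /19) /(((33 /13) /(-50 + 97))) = -64675269043177 /99100108800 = -652.63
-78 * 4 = -312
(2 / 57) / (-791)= -2 / 45087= -0.00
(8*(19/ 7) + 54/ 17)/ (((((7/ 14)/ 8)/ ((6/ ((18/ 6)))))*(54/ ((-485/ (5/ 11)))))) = -50567264/ 3213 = -15738.33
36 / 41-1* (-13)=569 / 41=13.88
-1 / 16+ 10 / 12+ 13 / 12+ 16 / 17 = 2.80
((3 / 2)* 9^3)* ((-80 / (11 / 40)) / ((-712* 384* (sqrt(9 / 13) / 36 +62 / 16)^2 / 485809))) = 465911731134731700 / 12375714719731 -1541423181776400* sqrt(13) / 12375714719731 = 37198.18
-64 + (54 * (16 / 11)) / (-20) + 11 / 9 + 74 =3611 / 495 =7.29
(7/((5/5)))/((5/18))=126/5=25.20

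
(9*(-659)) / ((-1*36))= 659 / 4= 164.75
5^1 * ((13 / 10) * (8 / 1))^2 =2704 / 5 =540.80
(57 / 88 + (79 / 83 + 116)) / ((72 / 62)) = 26627357 / 262944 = 101.27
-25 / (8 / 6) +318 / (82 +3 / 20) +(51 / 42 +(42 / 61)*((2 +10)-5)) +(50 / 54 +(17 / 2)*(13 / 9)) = 6231079 / 1429596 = 4.36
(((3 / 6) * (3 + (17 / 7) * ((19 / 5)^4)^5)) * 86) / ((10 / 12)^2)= 989217741511879640284119433416 / 16689300537109375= 59272570429917.75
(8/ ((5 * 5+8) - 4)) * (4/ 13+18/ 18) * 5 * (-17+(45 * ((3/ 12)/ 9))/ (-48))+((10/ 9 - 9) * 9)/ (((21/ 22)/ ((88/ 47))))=-168661627/ 992264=-169.98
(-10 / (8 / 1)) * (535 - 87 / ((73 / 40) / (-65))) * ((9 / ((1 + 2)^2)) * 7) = -9283925 / 292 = -31794.26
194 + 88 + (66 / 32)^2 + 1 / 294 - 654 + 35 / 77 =-152039663 / 413952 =-367.29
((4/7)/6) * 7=2/3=0.67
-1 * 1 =-1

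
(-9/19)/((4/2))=-9/38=-0.24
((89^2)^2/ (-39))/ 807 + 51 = -61137118/ 31473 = -1942.53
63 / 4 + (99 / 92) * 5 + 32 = 1222 / 23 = 53.13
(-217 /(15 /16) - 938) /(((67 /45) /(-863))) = 45416238 /67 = 677854.30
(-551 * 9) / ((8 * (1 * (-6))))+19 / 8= 105.69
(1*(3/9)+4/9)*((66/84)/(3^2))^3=1331/2571912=0.00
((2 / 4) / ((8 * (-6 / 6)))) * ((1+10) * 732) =-2013 / 4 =-503.25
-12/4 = -3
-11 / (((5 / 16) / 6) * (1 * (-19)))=1056 / 95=11.12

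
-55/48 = -1.15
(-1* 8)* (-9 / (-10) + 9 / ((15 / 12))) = -324 / 5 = -64.80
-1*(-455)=455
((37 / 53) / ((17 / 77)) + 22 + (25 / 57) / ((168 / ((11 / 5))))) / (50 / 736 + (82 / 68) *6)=9988764346 / 2898555849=3.45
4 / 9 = 0.44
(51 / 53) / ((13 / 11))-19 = -12530 / 689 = -18.19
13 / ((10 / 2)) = 13 / 5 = 2.60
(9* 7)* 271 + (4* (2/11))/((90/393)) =2817569/165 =17076.18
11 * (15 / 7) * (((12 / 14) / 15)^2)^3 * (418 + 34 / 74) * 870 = 5689816704 / 19044431875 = 0.30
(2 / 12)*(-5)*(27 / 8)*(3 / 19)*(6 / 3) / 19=-135 / 2888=-0.05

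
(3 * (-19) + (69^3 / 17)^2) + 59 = 107918163659 / 289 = 373419251.42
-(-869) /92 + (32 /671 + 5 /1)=894703 /61732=14.49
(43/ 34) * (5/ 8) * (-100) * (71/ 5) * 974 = -37170275/ 34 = -1093243.38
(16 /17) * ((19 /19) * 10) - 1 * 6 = 58 /17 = 3.41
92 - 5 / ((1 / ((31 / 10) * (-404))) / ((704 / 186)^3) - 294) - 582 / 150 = 5707225312661117 / 64754017860975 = 88.14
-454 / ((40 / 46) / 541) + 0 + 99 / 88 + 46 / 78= -440628841 / 1560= -282454.39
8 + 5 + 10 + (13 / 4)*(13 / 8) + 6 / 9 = 2779 / 96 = 28.95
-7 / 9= -0.78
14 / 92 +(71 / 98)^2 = 149557 / 220892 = 0.68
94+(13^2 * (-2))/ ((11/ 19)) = -5388/ 11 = -489.82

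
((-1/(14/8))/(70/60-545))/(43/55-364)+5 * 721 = 548314079055/152098219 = 3605.00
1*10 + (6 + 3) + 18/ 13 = 265/ 13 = 20.38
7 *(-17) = -119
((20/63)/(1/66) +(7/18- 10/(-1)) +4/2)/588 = 4201/74088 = 0.06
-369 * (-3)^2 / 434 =-7.65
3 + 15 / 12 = 17 / 4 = 4.25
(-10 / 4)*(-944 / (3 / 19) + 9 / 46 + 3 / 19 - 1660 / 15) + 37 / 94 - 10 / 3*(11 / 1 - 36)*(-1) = 1243801563 / 82156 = 15139.51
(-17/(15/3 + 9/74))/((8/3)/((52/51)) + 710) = -8177/1755528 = -0.00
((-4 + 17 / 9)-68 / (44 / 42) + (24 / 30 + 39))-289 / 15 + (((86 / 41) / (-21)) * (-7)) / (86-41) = -2829407 / 60885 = -46.47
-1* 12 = -12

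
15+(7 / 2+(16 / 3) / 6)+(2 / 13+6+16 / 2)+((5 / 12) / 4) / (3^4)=1695449 / 50544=33.54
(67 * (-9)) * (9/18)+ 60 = -483/2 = -241.50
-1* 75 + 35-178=-218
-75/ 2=-37.50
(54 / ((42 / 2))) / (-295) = -18 / 2065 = -0.01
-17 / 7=-2.43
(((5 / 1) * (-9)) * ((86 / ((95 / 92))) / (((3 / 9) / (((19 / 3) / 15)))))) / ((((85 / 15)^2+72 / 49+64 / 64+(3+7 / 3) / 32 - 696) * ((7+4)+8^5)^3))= 20935152 / 102705390205528466375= 0.00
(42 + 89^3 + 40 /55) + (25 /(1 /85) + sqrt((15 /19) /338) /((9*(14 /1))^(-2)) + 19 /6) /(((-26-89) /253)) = 231108821 /330-87318*sqrt(570) /1235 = 698641.75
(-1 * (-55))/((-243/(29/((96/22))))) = -17545/11664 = -1.50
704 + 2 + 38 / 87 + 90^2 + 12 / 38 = 14557562 / 1653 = 8806.75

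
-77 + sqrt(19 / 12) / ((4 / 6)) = -77 + sqrt(57) / 4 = -75.11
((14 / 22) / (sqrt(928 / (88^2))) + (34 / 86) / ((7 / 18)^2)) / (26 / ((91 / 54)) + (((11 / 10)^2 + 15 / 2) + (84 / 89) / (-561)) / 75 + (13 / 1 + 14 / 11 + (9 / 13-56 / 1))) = -8937790290000 / 87151610427077-79511932500 * sqrt(58) / 8396666785333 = -0.17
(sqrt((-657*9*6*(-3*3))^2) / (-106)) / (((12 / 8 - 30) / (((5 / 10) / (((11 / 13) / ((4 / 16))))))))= 691821 / 44308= 15.61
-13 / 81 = -0.16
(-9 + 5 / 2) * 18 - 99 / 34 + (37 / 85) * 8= -19793 / 170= -116.43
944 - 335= 609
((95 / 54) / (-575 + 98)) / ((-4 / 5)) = 475 / 103032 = 0.00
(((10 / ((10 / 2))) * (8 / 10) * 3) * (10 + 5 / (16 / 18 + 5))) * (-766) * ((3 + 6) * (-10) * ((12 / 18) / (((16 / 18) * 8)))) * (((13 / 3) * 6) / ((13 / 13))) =463793850 / 53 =8750827.36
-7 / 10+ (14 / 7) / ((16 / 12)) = 4 / 5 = 0.80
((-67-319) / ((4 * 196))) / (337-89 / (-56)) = -193 / 132727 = -0.00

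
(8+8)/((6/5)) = 40/3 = 13.33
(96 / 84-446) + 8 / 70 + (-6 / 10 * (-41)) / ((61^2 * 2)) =-115841311 / 260470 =-444.74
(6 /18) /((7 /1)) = 1 /21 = 0.05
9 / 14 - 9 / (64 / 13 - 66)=2196 / 2779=0.79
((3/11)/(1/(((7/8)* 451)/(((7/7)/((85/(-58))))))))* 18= -2839.07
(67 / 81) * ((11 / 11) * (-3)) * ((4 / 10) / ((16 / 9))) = -67 / 120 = -0.56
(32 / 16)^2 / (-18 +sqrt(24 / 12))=-36 / 161 - 2 *sqrt(2) / 161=-0.24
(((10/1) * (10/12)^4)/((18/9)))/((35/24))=625/378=1.65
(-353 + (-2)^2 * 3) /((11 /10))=-310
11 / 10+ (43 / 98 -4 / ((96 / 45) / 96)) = -43723 / 245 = -178.46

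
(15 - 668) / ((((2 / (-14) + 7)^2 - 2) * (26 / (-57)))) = 1823829 / 57356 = 31.80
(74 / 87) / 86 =37 / 3741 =0.01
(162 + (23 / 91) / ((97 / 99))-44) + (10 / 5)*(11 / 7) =1071605 / 8827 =121.40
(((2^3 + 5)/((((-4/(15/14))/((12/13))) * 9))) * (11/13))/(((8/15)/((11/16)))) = -9075/23296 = -0.39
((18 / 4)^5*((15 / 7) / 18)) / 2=98415 / 896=109.84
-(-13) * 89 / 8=1157 / 8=144.62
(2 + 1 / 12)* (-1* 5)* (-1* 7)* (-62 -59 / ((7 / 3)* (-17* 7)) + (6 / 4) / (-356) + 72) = 744.35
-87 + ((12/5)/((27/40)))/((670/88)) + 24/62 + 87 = 0.85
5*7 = 35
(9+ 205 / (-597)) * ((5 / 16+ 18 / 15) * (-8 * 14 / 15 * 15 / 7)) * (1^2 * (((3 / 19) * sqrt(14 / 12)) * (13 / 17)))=-27.32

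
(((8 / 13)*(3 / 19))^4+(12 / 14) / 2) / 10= 2233723335 / 52109373134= 0.04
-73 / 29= -2.52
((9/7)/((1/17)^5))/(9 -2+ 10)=751689/7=107384.14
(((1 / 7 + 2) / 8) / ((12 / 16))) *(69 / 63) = 115 / 294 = 0.39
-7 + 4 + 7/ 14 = -5/ 2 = -2.50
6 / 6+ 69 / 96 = 1.72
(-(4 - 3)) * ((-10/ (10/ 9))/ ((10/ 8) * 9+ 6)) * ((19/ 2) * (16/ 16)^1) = 114/ 23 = 4.96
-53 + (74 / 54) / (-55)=-78742 / 1485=-53.02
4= 4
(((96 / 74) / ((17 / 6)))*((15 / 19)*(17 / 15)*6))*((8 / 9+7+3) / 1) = 18816 / 703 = 26.77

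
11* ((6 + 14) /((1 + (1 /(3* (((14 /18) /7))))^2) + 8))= 110 /9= 12.22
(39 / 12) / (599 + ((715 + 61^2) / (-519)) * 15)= 0.01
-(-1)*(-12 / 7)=-12 / 7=-1.71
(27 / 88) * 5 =135 / 88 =1.53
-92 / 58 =-46 / 29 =-1.59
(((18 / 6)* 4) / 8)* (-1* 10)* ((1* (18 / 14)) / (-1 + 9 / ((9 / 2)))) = -135 / 7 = -19.29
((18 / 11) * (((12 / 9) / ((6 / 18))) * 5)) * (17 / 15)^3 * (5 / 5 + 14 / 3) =668168 / 2475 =269.97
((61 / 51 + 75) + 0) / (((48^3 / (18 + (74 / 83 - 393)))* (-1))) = 60332093 / 234067968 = 0.26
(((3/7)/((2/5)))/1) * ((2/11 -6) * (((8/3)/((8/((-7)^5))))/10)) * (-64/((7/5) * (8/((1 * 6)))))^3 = -1548288000/11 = -140753454.55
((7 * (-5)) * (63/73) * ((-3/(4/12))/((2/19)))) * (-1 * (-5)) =1885275/146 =12912.84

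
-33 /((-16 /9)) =297 /16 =18.56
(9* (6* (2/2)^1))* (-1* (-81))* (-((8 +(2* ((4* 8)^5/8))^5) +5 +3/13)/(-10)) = 1180977535880029474454004329088452771172/65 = 18168885167385068837753910000000000000.00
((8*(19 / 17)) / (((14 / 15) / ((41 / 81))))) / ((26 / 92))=716680 / 41769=17.16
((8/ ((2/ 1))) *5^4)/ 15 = 500/ 3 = 166.67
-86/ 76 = -43/ 38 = -1.13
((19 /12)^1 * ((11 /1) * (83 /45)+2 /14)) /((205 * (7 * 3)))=30571 /4068225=0.01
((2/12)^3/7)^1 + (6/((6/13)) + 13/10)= 108113/7560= 14.30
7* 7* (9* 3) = 1323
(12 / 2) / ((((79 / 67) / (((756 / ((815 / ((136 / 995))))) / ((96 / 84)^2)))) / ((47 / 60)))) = 495769113 / 1281261500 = 0.39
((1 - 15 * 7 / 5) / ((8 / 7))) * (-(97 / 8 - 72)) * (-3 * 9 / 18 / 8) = 50295 / 256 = 196.46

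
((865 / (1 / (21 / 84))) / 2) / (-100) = -1.08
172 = 172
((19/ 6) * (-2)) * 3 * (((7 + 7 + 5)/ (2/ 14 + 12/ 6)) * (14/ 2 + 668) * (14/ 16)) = -796005/ 8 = -99500.62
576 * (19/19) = 576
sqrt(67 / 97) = sqrt(6499) / 97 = 0.83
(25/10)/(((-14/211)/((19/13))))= -20045/364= -55.07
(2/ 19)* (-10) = -20/ 19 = -1.05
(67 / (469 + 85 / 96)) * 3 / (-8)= -2412 / 45109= -0.05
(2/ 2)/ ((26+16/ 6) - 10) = 3/ 56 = 0.05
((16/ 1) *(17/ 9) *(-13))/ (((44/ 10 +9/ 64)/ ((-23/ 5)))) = 5204992/ 13077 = 398.03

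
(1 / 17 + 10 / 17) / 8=11 / 136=0.08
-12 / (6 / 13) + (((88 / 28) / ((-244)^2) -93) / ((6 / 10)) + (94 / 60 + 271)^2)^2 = 12081958279800201395346601 / 2198165717160000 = 5496381908.55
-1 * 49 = -49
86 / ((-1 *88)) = -43 / 44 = -0.98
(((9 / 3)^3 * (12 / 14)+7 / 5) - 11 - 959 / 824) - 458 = -12851709 / 28840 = -445.62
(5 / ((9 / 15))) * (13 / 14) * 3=325 / 14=23.21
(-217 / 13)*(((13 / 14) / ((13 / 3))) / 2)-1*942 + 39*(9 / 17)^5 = -942.17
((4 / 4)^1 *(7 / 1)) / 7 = 1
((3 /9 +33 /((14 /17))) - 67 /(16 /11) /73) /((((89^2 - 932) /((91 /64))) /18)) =0.15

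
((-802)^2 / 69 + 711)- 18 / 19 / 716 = 4708772305 / 469338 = 10032.80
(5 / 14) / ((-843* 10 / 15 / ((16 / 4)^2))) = -20 / 1967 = -0.01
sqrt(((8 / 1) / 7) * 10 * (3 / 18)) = 2 * sqrt(210) / 21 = 1.38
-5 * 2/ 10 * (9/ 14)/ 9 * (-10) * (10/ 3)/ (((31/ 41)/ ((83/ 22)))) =85075/ 7161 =11.88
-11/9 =-1.22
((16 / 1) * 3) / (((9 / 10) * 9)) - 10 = -110 / 27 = -4.07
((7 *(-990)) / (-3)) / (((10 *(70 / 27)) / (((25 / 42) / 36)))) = 165 / 112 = 1.47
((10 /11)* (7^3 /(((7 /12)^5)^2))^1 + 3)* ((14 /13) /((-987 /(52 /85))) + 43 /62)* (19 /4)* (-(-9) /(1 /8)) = 18171663529428864117 /1121908511185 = 16197099.27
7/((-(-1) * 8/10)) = 35/4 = 8.75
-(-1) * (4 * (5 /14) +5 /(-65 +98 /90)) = 27185 /20132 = 1.35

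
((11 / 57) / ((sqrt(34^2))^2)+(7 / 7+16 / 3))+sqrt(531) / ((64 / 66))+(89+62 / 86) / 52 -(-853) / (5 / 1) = 99* sqrt(59) / 32+10967759273 / 61389380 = 202.42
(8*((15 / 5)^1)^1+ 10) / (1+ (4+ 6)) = 34 / 11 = 3.09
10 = 10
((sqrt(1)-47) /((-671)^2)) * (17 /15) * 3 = -782 /2251205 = -0.00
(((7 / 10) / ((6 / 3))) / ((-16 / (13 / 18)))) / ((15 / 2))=-0.00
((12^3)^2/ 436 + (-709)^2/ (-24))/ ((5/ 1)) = -2819.29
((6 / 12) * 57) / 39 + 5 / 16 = 217 / 208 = 1.04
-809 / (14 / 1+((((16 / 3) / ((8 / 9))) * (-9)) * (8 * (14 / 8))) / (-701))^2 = -397543409 / 111724900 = -3.56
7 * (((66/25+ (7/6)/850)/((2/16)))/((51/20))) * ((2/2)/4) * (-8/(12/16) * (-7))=42245056/39015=1082.79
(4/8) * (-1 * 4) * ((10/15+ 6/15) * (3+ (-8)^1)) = 32/3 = 10.67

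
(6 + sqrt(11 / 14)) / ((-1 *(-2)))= sqrt(154) / 28 + 3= 3.44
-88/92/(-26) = 11/299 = 0.04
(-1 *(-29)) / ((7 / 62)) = 1798 / 7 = 256.86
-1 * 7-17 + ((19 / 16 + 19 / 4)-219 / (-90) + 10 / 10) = -3511 / 240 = -14.63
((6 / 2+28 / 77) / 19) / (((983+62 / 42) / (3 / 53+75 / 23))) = 1571094 / 2633567827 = 0.00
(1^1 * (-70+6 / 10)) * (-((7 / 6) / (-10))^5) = -5832029 / 3888000000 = -0.00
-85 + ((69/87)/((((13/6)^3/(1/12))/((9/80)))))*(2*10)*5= -10821895/127426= -84.93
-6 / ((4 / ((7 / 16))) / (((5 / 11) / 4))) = -0.07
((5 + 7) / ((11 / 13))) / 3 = 52 / 11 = 4.73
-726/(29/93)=-67518/29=-2328.21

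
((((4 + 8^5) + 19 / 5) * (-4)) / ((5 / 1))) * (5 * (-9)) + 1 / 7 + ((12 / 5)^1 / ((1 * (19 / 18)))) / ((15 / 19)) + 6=206489119 / 175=1179937.82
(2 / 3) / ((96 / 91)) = 91 / 144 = 0.63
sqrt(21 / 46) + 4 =sqrt(966) / 46 + 4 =4.68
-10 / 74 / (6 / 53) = -265 / 222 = -1.19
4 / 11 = 0.36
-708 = -708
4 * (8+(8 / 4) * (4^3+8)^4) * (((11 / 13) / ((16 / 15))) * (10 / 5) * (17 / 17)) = 341091300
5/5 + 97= 98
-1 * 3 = -3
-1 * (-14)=14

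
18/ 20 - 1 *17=-161/ 10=-16.10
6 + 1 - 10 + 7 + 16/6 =20/3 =6.67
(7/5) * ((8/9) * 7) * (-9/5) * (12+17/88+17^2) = -259749/55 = -4722.71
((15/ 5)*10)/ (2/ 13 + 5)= 5.82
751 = 751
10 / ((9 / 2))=20 / 9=2.22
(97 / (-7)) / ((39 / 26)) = -194 / 21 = -9.24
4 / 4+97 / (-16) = -5.06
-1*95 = -95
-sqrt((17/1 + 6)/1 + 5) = -5.29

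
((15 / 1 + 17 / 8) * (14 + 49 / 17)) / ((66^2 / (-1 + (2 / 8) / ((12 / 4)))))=-39319 / 646272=-0.06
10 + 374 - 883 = -499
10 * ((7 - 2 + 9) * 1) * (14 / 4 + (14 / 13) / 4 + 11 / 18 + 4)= 137270 / 117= 1173.25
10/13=0.77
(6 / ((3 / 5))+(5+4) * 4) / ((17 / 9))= 414 / 17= 24.35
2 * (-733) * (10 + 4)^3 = -4022704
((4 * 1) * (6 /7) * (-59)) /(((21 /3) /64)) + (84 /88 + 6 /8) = -3983781 /2156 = -1847.76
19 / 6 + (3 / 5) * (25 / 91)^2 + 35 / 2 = 514547 / 24843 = 20.71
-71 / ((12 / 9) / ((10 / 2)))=-1065 / 4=-266.25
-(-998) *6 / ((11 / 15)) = 89820 / 11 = 8165.45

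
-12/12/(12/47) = -47/12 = -3.92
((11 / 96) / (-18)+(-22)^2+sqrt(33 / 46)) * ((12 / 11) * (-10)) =-380155 / 72 -60 * sqrt(1518) / 253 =-5289.17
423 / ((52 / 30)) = 6345 / 26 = 244.04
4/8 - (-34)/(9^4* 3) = 19751/39366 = 0.50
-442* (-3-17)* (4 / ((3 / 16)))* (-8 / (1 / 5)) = -22630400 / 3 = -7543466.67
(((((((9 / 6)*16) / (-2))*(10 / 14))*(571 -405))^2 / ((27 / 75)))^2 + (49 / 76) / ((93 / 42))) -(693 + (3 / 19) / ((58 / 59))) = 1297016929573184397897 / 41011481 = 31625703289602.84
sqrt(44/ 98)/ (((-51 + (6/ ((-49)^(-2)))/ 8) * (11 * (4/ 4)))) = 4 * sqrt(22)/ 538923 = 0.00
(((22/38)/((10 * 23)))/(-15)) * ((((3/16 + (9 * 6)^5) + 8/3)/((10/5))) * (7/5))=-1697073939253/31464000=-53937.01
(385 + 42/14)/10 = 194/5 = 38.80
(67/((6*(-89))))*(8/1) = -268/267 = -1.00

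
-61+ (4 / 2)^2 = -57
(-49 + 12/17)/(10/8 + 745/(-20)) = 821/612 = 1.34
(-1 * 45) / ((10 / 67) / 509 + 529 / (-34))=52177590 / 18040147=2.89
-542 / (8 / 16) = -1084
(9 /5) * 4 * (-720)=-5184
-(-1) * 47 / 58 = 47 / 58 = 0.81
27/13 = 2.08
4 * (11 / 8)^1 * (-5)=-27.50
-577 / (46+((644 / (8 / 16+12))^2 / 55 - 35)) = -19834375 / 2037069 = -9.74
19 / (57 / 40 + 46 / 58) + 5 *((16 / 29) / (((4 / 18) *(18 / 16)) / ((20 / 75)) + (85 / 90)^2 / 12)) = 1657380680 / 146771639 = 11.29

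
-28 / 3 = -9.33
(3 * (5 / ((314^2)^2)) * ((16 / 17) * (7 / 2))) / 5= 0.00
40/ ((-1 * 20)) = -2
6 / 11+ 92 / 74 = 728 / 407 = 1.79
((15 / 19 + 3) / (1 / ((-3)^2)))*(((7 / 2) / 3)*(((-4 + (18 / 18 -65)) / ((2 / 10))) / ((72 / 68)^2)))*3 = -687820 / 19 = -36201.05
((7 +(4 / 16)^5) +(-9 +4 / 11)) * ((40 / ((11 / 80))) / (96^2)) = -460525 / 8921088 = -0.05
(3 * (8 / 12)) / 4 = 1 / 2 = 0.50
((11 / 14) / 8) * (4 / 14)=0.03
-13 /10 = -1.30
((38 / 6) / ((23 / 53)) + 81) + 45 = 9701 / 69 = 140.59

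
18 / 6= 3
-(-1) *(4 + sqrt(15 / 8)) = sqrt(30) / 4 + 4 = 5.37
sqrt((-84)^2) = 84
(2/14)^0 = 1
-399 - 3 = -402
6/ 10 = 3/ 5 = 0.60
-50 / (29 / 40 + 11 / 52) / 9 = -5.93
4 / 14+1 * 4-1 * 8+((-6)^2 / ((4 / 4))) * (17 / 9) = 450 / 7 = 64.29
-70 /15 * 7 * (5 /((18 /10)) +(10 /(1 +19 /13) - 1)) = -41209 /216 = -190.78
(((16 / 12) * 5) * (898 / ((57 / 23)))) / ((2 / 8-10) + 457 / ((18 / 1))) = 1652320 / 10697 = 154.47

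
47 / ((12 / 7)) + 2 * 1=353 / 12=29.42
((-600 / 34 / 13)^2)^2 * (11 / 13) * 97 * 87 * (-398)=-299262130200000000 / 31010762653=-9650266.70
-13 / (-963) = 13 / 963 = 0.01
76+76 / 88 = 1691 / 22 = 76.86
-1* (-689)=689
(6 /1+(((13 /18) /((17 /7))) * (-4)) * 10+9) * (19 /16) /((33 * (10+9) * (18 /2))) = 475 /727056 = 0.00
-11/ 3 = -3.67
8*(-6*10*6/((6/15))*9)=-64800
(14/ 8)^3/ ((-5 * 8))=-343/ 2560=-0.13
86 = 86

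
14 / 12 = 7 / 6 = 1.17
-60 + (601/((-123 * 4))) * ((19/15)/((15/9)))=-749419/12300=-60.93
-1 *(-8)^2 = -64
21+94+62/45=5237/45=116.38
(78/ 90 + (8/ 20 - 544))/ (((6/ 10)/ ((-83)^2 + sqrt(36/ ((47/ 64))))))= -56083349/ 9 - 130256*sqrt(47)/ 141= -6237816.49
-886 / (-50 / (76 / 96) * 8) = 8417 / 4800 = 1.75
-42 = -42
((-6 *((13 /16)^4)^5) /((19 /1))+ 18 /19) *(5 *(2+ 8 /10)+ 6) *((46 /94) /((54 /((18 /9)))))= 414893836932935773338168605 /1214517101530346834639192064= 0.34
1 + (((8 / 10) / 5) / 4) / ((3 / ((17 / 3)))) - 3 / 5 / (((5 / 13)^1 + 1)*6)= 301 / 300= 1.00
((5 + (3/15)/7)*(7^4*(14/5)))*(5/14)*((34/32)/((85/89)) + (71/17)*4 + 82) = 512196069/425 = 1205167.22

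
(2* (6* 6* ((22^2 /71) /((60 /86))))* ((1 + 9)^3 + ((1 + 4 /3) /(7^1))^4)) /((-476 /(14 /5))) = -4138.31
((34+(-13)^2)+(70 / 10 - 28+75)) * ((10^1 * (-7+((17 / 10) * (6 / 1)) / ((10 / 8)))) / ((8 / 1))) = 7453 / 20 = 372.65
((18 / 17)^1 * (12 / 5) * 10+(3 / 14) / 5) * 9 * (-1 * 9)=-2453571 / 1190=-2061.82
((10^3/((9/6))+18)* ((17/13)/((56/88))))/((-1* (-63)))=29546/1323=22.33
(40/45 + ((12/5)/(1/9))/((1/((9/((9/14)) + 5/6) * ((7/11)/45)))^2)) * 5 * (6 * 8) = 12018064/27225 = 441.43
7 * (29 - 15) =98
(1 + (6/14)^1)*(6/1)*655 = 39300/7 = 5614.29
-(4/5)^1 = -4/5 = -0.80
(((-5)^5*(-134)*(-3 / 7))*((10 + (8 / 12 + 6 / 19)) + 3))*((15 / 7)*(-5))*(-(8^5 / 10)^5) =-9456361793203356928730726400 / 931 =-10157209230078793693588320.00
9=9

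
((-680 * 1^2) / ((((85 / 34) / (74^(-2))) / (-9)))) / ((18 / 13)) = 442 / 1369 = 0.32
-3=-3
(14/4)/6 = 7/12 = 0.58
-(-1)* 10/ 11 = 10/ 11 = 0.91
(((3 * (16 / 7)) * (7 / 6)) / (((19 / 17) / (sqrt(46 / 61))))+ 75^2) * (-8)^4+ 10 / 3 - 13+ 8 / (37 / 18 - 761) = 557056 * sqrt(2806) / 1159+ 944247923399 / 40983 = 23065450.37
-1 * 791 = -791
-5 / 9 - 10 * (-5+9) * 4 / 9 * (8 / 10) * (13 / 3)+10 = -1409 / 27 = -52.19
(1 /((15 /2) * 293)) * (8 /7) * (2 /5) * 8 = 0.00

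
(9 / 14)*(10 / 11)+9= 738 / 77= 9.58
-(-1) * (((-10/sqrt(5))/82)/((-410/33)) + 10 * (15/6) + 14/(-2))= 33 * sqrt(5)/16810 + 18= 18.00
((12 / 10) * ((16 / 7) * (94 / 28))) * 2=18.42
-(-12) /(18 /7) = 14 /3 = 4.67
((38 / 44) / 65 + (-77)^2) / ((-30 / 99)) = -25435467 / 1300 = -19565.74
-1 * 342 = -342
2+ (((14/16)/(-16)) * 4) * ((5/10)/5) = 633/320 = 1.98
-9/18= -1/2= -0.50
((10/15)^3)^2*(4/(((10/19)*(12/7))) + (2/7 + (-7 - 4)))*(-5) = 42208/15309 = 2.76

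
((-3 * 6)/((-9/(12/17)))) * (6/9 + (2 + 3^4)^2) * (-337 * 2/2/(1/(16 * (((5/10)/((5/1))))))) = -445788992/85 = -5244576.38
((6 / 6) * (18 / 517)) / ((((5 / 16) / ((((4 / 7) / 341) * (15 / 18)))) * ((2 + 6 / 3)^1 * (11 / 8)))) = 384 / 13574869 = 0.00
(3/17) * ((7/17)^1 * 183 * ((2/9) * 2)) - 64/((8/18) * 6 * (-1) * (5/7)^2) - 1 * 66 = -94286/7225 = -13.05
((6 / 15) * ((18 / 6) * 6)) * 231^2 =1920996 / 5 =384199.20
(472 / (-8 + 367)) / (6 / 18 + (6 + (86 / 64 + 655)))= 45312 / 22838503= 0.00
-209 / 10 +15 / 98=-5083 / 245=-20.75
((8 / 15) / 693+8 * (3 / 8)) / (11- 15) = -31193 / 41580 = -0.75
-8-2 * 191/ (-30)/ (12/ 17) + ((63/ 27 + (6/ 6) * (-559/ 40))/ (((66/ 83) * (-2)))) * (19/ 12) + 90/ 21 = 25.91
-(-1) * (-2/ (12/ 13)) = -13/ 6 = -2.17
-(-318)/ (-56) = -159/ 28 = -5.68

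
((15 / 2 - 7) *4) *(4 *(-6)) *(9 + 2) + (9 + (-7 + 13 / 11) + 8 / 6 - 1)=-17308 / 33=-524.48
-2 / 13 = -0.15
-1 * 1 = -1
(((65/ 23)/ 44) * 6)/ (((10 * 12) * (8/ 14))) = 91/ 16192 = 0.01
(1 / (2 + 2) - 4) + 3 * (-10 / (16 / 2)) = -15 / 2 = -7.50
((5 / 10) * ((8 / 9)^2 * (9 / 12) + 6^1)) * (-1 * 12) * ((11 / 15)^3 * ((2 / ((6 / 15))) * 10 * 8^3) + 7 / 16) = -1940916361 / 4860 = -399365.51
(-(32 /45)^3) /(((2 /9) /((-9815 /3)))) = 32161792 /6075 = 5294.12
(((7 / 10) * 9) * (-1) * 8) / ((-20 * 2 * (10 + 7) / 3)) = 189 / 850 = 0.22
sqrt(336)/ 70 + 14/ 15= 2 * sqrt(21)/ 35 + 14/ 15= 1.20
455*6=2730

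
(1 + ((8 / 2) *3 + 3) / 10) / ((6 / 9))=15 / 4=3.75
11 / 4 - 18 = -61 / 4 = -15.25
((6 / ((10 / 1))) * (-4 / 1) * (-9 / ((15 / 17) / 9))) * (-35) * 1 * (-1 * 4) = 154224 / 5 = 30844.80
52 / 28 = 13 / 7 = 1.86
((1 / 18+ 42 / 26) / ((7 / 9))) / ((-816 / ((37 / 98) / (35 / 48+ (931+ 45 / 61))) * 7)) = -51911 / 340878796076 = -0.00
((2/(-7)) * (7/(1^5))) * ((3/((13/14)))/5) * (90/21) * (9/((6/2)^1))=-216/13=-16.62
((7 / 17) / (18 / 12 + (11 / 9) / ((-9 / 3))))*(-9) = -3402 / 1003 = -3.39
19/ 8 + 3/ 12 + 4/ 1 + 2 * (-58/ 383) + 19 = 77587/ 3064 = 25.32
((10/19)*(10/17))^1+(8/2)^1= 1392/323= 4.31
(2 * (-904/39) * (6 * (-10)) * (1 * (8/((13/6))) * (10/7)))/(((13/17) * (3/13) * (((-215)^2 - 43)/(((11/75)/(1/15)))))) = 108190720/27316653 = 3.96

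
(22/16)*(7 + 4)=121/8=15.12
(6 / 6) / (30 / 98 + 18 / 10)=0.47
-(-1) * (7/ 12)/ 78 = 7/ 936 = 0.01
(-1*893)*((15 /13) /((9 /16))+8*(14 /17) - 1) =-4523045 /663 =-6822.09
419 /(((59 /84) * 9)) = 66.28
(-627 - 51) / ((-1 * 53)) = 678 / 53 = 12.79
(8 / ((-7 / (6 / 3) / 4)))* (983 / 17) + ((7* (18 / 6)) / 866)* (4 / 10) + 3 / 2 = -271631057 / 515270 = -527.16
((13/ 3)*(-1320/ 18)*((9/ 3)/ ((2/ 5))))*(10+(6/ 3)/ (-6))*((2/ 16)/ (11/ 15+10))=-268.31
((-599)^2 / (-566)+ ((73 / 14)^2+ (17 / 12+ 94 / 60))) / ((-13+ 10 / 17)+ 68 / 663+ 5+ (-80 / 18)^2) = -374678127603 / 7722462965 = -48.52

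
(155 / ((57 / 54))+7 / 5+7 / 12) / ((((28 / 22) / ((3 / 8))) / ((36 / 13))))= 16796439 / 138320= 121.43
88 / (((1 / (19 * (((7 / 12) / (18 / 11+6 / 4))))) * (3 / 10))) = 643720 / 621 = 1036.59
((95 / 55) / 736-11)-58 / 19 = -2161271 / 153824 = -14.05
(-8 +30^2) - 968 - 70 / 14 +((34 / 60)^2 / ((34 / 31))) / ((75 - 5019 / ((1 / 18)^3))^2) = -124917913150092735673 / 1542196458643120200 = -81.00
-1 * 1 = -1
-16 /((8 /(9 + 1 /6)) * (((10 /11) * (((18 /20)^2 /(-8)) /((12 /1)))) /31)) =6001600 /81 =74093.83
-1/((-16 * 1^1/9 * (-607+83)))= -9/8384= -0.00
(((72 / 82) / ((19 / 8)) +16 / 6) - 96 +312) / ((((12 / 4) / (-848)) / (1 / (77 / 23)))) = -9983863552 / 539847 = -18493.88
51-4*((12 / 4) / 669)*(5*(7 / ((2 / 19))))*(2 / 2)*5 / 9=95707 / 2007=47.69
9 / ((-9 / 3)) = -3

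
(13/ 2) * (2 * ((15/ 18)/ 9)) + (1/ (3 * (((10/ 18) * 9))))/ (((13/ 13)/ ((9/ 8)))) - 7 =-6179/ 1080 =-5.72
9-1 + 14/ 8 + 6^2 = 183/ 4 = 45.75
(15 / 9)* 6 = 10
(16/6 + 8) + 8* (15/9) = 24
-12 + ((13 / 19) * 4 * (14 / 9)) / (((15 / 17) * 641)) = -11.99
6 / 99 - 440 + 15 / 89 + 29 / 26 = -438.66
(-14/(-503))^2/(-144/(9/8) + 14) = -98/14421513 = -0.00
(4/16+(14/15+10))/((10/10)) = 671/60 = 11.18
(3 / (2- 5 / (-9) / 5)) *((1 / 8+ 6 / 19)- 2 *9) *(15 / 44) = -1080945 / 127072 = -8.51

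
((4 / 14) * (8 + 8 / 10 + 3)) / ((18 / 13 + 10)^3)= 129623 / 56731360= 0.00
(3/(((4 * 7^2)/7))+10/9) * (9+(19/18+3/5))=12.98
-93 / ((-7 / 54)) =5022 / 7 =717.43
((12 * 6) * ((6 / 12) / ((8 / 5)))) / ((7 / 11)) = 495 / 14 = 35.36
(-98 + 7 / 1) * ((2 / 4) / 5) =-91 / 10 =-9.10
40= 40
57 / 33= 1.73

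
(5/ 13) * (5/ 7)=0.27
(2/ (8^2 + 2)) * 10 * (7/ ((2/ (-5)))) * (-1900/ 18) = 166250/ 297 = 559.76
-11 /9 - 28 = -263 /9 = -29.22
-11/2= -5.50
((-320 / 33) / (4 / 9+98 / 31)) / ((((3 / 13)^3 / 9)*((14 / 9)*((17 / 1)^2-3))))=-1886040 / 426041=-4.43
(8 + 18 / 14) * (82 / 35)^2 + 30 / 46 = 2036201 / 39445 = 51.62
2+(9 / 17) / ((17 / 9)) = 659 / 289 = 2.28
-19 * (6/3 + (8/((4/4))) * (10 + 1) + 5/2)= -3515/2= -1757.50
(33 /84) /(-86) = -11 /2408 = -0.00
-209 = -209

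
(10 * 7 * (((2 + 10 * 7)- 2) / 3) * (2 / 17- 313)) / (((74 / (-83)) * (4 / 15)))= 2704046625 / 1258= 2149480.62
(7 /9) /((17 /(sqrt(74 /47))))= 0.06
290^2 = 84100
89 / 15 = 5.93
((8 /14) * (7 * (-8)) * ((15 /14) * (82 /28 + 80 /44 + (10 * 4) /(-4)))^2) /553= -294516450 /160658113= -1.83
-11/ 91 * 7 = -11/ 13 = -0.85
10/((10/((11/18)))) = 0.61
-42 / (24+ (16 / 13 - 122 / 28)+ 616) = -2548 / 38637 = -0.07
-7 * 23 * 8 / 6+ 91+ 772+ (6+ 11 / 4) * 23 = 849.58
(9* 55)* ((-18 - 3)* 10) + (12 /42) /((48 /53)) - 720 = -17584507 /168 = -104669.68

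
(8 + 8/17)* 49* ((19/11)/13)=134064/2431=55.15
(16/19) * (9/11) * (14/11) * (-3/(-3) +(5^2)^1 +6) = 28.06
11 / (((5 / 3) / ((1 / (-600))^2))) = 11 / 600000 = 0.00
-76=-76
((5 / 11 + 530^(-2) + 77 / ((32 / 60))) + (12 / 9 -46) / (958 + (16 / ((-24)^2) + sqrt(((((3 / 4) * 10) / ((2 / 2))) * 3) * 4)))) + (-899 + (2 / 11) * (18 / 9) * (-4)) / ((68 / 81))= -115932298230989650931 / 124951639100624600 + 173664 * sqrt(10) / 1189374481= -927.82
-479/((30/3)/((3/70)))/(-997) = 1437/697900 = 0.00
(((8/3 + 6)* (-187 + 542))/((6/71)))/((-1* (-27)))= 327665/243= 1348.42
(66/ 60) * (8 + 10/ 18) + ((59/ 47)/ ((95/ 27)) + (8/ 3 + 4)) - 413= -6374393/ 16074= -396.57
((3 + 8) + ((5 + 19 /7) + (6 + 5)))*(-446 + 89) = -10608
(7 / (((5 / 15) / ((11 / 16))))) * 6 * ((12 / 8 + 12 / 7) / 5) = 891 / 16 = 55.69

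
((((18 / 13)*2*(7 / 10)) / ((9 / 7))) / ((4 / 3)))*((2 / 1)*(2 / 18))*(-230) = -2254 / 39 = -57.79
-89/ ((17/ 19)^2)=-32129/ 289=-111.17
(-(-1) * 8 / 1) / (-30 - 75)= -8 / 105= -0.08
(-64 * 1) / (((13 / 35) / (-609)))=1364160 / 13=104935.38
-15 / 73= -0.21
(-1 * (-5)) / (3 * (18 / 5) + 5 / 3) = 0.40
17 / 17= 1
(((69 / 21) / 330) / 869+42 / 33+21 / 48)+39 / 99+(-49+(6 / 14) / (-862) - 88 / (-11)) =-38.90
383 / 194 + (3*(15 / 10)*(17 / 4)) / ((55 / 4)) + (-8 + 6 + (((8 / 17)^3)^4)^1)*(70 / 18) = -123429089624287622753 / 27974606720586974415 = -4.41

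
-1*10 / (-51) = 0.20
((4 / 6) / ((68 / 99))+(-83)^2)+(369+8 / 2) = 246941 / 34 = 7262.97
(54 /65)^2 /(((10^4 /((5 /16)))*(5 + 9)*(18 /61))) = 4941 /946400000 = 0.00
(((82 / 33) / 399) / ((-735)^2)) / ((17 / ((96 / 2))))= 1312 / 40307807925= 0.00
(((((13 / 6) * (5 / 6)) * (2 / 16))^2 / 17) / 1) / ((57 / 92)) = 97175 / 20093184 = 0.00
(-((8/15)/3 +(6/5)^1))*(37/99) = -2294/4455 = -0.51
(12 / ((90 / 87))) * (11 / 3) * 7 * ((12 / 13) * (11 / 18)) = 98252 / 585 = 167.95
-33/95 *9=-297/95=-3.13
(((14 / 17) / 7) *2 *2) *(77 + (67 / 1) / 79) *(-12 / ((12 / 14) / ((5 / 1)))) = -3444000 / 1343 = -2564.41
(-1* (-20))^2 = 400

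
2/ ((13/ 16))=32/ 13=2.46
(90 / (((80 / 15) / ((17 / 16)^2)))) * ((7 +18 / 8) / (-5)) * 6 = -866133 / 4096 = -211.46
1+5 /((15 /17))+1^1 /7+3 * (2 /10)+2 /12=1591 /210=7.58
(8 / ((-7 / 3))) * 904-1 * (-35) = -21451 / 7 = -3064.43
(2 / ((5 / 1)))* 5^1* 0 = 0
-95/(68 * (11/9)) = -855/748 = -1.14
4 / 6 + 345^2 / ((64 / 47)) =16782653 / 192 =87409.65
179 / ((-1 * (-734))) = 179 / 734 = 0.24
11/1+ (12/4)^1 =14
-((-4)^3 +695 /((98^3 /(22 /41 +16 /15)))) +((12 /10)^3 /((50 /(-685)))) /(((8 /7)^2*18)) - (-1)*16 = 22861552580047 /289416540000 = 78.99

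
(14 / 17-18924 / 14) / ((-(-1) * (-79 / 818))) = 131498408 / 9401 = 13987.70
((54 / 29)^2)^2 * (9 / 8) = 9565938 / 707281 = 13.52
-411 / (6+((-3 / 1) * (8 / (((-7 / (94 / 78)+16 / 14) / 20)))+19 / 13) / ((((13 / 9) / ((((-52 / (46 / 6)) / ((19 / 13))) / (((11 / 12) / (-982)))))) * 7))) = -1415243291 / 176678139686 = -0.01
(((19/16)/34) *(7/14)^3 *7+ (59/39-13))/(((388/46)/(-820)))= 9168359935/8231808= 1113.77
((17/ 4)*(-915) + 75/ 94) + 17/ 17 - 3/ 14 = -5115511/ 1316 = -3887.17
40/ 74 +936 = 34652/ 37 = 936.54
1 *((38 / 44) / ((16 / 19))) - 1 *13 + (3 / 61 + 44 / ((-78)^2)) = -11.92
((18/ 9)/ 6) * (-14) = -14/ 3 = -4.67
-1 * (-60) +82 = 142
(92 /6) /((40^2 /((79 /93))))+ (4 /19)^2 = 4227137 /80575200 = 0.05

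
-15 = -15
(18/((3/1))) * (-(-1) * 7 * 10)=420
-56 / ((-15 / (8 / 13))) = 448 / 195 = 2.30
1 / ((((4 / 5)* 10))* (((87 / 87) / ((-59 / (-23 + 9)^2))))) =-59 / 1568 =-0.04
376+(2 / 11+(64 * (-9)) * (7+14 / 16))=-4159.82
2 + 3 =5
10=10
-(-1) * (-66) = -66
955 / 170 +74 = 2707 / 34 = 79.62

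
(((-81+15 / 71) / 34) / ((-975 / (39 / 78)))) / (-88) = -239 / 17260100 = -0.00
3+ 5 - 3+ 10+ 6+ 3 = 24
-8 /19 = -0.42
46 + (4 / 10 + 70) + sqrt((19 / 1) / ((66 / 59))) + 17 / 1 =sqrt(73986) / 66 + 667 / 5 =137.52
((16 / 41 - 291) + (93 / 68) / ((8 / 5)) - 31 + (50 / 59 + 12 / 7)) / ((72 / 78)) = -38103695695 / 110538624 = -344.71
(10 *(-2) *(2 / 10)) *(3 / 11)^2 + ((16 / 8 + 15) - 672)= -79291 / 121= -655.30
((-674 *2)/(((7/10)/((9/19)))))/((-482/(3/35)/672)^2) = -13.03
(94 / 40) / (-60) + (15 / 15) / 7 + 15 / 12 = 11371 / 8400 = 1.35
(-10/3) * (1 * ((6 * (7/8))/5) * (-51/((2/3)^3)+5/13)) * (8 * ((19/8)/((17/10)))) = 11877565/1768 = 6718.08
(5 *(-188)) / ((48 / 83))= -19505 / 12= -1625.42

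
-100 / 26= -50 / 13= -3.85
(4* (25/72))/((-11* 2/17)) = -425/396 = -1.07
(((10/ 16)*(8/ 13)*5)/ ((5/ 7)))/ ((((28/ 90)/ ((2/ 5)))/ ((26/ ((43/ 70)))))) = 6300/ 43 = 146.51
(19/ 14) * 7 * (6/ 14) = 57/ 14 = 4.07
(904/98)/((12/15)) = 565/49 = 11.53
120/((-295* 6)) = -0.07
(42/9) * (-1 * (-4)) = 18.67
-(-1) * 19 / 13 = 19 / 13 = 1.46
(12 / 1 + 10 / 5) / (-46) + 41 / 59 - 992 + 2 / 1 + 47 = -1279121 / 1357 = -942.61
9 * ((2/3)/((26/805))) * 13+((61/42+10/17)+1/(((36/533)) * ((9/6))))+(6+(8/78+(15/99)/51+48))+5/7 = 162893365/65637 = 2481.73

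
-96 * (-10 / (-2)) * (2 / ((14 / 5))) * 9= -21600 / 7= -3085.71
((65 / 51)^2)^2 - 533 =-3588001508 / 6765201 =-530.36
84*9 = 756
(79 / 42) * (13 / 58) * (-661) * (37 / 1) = -25117339 / 2436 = -10310.89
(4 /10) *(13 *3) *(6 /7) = 468 /35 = 13.37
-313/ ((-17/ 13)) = 4069/ 17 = 239.35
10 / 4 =2.50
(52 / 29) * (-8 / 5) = -416 / 145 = -2.87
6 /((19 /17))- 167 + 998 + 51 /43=684282 /817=837.55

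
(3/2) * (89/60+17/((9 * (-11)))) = 2597/1320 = 1.97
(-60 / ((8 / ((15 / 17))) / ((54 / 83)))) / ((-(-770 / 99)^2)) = 19683 / 276556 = 0.07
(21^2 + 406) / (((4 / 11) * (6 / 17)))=158389 / 24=6599.54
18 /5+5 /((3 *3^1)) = 4.16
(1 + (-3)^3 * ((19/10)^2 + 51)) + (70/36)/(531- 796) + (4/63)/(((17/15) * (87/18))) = -242551174919/164612700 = -1473.47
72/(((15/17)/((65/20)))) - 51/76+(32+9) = 116101/380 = 305.53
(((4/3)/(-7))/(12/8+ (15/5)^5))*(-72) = 64/1141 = 0.06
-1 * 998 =-998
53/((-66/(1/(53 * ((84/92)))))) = -0.02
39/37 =1.05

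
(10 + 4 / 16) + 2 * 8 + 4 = 121 / 4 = 30.25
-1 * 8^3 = -512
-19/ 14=-1.36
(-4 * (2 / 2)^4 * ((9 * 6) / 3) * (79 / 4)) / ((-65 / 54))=76788 / 65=1181.35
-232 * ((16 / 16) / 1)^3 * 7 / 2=-812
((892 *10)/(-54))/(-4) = 1115/27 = 41.30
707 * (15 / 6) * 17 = 60095 / 2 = 30047.50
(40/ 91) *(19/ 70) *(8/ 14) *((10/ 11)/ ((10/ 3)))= 912/ 49049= 0.02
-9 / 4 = -2.25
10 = 10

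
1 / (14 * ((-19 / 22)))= -11 / 133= -0.08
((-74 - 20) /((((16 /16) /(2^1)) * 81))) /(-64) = 47 /1296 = 0.04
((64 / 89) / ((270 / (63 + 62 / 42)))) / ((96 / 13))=0.02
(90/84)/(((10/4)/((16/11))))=48/77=0.62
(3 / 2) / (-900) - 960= -576001 / 600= -960.00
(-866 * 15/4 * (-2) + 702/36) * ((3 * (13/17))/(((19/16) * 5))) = 4065048/1615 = 2517.06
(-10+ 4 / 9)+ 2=-68 / 9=-7.56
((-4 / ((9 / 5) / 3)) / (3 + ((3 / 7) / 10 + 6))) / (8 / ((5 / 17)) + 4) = -1750 / 74061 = -0.02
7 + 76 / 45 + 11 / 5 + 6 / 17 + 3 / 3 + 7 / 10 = 19801 / 1530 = 12.94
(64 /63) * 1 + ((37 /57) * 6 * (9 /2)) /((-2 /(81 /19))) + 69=32.66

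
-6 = -6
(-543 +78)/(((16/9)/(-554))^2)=-2889997785/64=-45156215.39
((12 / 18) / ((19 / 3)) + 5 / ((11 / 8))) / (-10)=-391 / 1045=-0.37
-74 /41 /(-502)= 37 /10291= 0.00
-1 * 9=-9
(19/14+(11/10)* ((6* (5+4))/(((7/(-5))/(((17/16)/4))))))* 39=-173199/448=-386.60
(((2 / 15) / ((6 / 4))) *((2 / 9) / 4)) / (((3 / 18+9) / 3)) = 4 / 2475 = 0.00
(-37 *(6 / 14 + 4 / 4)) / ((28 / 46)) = -4255 / 49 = -86.84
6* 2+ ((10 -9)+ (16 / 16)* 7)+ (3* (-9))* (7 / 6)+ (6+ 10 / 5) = -7 / 2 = -3.50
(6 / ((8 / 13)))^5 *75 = 6766814925 / 1024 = 6608217.70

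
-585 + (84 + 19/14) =-499.64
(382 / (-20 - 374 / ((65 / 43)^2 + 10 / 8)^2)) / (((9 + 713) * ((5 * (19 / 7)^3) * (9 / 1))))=-0.00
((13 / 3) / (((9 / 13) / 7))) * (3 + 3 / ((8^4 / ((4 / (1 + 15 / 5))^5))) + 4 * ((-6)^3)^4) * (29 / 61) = 407846210911647235 / 2248704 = 181369451431.42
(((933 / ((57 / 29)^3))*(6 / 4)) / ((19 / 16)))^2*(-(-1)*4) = 14728168046192896 / 152852067369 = 96355.70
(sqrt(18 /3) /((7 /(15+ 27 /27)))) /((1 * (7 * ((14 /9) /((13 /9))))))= 104 * sqrt(6) /343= 0.74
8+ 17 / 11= 105 / 11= 9.55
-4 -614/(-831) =-2710/831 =-3.26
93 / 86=1.08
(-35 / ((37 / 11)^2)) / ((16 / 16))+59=76536 / 1369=55.91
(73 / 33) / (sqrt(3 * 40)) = 73 * sqrt(30) / 1980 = 0.20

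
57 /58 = 0.98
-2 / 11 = -0.18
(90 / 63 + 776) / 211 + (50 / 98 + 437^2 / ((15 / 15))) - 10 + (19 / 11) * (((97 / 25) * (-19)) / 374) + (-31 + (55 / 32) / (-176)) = 51975797853094897 / 272221734400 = 190931.84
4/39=0.10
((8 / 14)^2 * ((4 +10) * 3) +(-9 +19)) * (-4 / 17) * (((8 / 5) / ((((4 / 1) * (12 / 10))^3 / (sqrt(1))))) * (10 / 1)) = -10375 / 12852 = -0.81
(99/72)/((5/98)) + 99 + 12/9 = 7637/60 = 127.28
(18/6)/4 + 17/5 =83/20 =4.15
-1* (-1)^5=1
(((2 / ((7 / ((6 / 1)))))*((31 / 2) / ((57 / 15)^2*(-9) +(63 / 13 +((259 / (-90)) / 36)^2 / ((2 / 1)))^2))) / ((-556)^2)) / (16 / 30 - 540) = 3247513506993600000 / 2169555139092780615627123071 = 0.00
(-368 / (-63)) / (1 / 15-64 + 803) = 40 / 5061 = 0.01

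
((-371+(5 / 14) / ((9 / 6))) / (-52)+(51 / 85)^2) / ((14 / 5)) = 102239 / 38220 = 2.68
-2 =-2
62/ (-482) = -31/ 241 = -0.13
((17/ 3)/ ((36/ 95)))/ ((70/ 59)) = 19057/ 1512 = 12.60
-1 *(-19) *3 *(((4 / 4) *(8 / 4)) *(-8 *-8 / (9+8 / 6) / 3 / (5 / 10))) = 14592 / 31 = 470.71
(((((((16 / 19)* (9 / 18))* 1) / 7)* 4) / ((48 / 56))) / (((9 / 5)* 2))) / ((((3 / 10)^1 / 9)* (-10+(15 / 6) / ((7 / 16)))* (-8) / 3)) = 35 / 171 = 0.20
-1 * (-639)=639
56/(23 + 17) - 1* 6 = -4.60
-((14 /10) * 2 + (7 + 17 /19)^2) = -117554 /1805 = -65.13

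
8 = 8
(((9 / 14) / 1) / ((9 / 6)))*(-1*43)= -129 / 7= -18.43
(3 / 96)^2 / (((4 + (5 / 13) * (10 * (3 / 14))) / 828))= 18837 / 112384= 0.17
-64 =-64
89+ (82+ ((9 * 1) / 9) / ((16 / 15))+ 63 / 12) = 177.19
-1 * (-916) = 916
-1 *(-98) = 98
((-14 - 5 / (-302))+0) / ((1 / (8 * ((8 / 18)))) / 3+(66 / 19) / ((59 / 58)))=-75743728 / 19004709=-3.99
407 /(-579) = -407 /579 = -0.70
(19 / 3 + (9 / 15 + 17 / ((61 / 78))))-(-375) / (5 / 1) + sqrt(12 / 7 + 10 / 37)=105.08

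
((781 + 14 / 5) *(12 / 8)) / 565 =11757 / 5650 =2.08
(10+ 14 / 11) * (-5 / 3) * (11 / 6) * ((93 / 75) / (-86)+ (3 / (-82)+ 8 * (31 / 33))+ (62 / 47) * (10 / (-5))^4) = -121091626624 / 123048585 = -984.10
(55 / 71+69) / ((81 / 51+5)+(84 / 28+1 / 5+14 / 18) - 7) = 1894905 / 96844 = 19.57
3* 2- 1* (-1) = 7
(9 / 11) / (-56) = -9 / 616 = -0.01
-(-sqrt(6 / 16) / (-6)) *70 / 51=-35 *sqrt(6) / 612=-0.14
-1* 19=-19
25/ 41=0.61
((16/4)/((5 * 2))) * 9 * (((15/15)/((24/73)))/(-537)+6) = 15451/716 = 21.58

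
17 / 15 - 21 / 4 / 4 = -43 / 240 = -0.18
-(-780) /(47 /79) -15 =60915 /47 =1296.06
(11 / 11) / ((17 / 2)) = 2 / 17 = 0.12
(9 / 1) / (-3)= -3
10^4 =10000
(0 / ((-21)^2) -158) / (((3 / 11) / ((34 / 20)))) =-14773 / 15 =-984.87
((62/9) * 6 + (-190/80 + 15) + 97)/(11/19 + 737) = 68837/336336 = 0.20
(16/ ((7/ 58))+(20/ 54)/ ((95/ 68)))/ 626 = 238508/ 1123983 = 0.21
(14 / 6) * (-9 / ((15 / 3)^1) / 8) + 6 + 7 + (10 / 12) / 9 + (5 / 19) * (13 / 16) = 524549 / 41040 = 12.78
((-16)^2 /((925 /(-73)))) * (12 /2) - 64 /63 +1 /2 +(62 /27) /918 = -19536822931 /160489350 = -121.73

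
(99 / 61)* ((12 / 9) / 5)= 132 / 305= 0.43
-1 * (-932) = 932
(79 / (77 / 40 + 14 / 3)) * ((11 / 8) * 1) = 13035 / 791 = 16.48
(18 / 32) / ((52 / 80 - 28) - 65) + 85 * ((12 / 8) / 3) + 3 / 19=5987119 / 140372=42.65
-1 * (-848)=848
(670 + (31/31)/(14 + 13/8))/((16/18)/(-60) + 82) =1130733/138350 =8.17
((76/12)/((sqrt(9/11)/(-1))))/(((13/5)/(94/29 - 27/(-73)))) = -726275 * sqrt(11)/247689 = -9.73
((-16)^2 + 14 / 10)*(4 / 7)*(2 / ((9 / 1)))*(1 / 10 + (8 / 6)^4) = 1510652 / 14175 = 106.57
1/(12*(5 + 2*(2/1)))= 0.01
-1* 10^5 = -100000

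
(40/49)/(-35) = -8/343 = -0.02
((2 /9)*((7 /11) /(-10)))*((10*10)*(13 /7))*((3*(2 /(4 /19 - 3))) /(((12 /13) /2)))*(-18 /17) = -128440 /9911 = -12.96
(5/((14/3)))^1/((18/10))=25/42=0.60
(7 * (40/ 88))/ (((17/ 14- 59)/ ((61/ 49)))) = -610/ 8899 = -0.07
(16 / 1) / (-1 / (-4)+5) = 64 / 21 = 3.05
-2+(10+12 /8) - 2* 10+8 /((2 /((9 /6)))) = -9 /2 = -4.50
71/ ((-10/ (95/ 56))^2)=25631/ 12544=2.04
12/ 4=3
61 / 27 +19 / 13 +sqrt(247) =1306 / 351 +sqrt(247) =19.44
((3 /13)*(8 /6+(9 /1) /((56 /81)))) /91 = 2411 /66248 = 0.04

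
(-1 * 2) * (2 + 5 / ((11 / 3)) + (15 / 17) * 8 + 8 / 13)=-53666 / 2431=-22.08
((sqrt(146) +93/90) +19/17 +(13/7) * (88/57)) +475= sqrt(146) +32559631/67830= 492.10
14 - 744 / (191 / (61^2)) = -2765750 / 191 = -14480.37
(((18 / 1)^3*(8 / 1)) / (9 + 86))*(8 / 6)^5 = 2069.56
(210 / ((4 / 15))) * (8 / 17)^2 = 50400 / 289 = 174.39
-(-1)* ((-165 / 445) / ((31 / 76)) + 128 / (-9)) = -375724 / 24831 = -15.13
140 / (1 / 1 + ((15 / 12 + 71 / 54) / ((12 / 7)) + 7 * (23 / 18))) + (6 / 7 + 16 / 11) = 16610086 / 1141679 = 14.55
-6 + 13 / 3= -5 / 3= -1.67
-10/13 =-0.77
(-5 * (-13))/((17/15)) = 975/17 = 57.35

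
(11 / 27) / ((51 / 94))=1034 / 1377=0.75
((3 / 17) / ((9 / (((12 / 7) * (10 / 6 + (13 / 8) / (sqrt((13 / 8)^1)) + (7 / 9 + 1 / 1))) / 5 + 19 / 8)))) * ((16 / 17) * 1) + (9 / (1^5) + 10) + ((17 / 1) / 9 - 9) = 16 * sqrt(26) / 10115 + 1088279 / 91035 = 11.96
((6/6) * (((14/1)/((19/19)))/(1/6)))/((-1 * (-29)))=84/29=2.90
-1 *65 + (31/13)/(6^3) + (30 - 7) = -41.99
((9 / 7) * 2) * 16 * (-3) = -864 / 7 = -123.43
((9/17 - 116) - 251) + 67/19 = -117231/323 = -362.94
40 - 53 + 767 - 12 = 742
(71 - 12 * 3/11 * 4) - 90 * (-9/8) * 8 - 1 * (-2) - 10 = 9459/11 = 859.91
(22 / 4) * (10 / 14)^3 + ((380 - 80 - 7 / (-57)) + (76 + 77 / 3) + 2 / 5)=26341313 / 65170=404.19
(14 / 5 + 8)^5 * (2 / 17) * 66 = 1140890.04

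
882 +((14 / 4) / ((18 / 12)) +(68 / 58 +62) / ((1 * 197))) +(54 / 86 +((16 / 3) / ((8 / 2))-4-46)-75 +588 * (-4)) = -1172076985 / 736977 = -1590.38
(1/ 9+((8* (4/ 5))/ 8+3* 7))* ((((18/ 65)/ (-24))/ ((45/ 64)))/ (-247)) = 15776/ 10837125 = 0.00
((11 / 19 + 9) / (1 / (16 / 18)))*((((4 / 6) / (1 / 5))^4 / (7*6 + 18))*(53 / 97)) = 38584000 / 4030641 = 9.57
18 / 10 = 1.80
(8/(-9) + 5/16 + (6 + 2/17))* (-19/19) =-13565/2448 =-5.54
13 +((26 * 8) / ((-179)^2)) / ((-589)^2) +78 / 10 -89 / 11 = 7769871348379 / 611363266855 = 12.71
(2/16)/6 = 1/48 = 0.02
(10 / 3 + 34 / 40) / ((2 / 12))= 251 / 10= 25.10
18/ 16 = 9/ 8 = 1.12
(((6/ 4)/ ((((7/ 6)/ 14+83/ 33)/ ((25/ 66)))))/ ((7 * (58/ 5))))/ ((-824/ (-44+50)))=-1125/ 57374296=-0.00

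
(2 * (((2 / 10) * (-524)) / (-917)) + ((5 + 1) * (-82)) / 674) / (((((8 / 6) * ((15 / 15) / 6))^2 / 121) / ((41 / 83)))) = -606.88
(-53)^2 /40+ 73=5729 /40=143.22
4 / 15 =0.27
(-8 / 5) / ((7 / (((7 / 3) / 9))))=-8 / 135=-0.06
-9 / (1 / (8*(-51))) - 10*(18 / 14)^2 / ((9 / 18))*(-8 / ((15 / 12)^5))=115109208 / 30625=3758.67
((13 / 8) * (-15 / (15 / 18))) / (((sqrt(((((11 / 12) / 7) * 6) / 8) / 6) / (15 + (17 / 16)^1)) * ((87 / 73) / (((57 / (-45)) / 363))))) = 4633967 * sqrt(462) / 9263760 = 10.75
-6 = -6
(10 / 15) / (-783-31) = -1 / 1221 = -0.00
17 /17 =1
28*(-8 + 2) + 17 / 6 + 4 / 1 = -967 / 6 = -161.17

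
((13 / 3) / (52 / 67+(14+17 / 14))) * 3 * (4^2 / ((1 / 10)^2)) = 19510400 / 14999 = 1300.78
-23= -23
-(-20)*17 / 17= 20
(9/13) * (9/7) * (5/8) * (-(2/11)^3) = -405/121121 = -0.00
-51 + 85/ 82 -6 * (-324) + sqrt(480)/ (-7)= 155311/ 82 -4 * sqrt(30)/ 7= 1890.91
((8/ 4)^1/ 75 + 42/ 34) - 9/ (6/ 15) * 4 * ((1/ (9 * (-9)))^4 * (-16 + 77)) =1.26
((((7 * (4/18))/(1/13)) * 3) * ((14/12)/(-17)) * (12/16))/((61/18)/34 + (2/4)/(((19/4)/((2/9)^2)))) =-326781/10975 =-29.78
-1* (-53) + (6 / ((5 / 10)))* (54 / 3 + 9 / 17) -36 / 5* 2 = 22181 / 85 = 260.95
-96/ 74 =-48/ 37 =-1.30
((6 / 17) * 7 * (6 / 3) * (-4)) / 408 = -14 / 289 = -0.05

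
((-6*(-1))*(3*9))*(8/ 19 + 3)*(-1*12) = -6650.53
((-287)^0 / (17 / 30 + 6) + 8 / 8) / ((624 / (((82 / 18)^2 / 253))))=381587 / 2519163504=0.00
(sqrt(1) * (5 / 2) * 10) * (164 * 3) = 12300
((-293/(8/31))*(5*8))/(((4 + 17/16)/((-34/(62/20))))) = 7969600/81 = 98390.12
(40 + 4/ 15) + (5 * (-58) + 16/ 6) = -3706/ 15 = -247.07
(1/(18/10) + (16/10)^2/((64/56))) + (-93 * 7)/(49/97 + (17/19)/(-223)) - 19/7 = -13592610743/10464300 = -1298.95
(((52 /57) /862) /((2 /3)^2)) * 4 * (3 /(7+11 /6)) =1404 /434017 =0.00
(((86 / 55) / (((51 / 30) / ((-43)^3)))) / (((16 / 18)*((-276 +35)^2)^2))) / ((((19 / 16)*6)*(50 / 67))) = -1374358002 / 299642482480825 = -0.00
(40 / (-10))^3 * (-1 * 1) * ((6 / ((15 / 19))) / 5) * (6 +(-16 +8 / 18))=-209152 / 225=-929.56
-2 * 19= -38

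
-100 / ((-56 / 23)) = 575 / 14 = 41.07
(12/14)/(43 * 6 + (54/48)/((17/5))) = 272/81977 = 0.00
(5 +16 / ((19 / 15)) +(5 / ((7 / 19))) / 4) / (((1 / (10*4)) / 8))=894800 / 133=6727.82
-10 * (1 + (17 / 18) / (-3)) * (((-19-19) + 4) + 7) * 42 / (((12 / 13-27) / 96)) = -3232320 / 113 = -28604.60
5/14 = 0.36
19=19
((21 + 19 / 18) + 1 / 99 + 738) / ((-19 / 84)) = -2106902 / 627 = -3360.29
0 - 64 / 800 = -2 / 25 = -0.08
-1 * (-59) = 59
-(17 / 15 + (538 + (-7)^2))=-8822 / 15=-588.13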